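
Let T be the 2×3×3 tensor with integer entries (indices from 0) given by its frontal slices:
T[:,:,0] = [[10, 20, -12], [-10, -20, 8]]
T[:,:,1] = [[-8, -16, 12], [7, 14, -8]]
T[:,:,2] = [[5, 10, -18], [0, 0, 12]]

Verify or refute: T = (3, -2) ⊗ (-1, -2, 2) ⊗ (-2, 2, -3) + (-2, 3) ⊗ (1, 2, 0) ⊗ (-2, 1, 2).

Yes

Reconstruct entrywise from the claimed factors. For example, T[0,0,2] = 5 and Σₗ aₗ[0]bₗ[0]cₗ[2] = (3)·(-1)·(-3) + (-2)·(1)·(2) = 5; checking all 18 entries, every one matches. The claim holds.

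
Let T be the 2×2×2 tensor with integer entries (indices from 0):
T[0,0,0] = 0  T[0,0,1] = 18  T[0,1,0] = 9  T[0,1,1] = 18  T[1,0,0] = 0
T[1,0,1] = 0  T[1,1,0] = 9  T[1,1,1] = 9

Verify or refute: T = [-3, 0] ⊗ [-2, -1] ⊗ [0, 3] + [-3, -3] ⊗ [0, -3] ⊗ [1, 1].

Yes

Reconstruct entrywise from the claimed factors. For example, T[1,0,1] = 0 and Σₗ aₗ[1]bₗ[0]cₗ[1] = (0)·(-2)·(3) + (-3)·(0)·(1) = 0; checking all 8 entries, every one matches. The claim holds.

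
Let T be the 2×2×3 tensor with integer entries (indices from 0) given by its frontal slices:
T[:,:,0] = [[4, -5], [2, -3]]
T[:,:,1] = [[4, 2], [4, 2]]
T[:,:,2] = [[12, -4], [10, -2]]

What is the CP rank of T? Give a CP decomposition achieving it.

Lower bound: the mode-3 unfolding of T (rows indexed by k, columns by (i,j) = (0,0), (0,1), (1,0), (1,1)) is [[4, -5, 2, -3], [4, 2, 4, 2], [12, -4, 10, -2]].
There the 3×3 minor on rows k ∈ {0, 1, 2}, columns (i,j) ∈ {(0,0), (0,1), (1,0)} is det [[4, -5, 2], [4, 2, 4], [12, -4, 10]] = 24 ≠ 0, so this unfolding has rank ≥ 3; CP rank is at least every unfolding rank, so rank(T) ≥ 3. (This is only a lower bound: in general the CP rank may exceed every unfolding rank, so we still need to exhibit 3 rank-1 terms summing to T.)
Upper bound: T is a sum of 3 rank-1 terms, T = [1, 1] (x) [0, 1] (x) [-1, 2, 0] + [1, 1] (x) [1, 0] (x) [0, 4, 8] + [2, 1] (x) [1, -1] (x) [2, 0, 2] (written with every a and b primitive with positive leading entry and the scale carried by c; CP decompositions are not unique, and this one is verified by expanding entrywise), so rank(T) ≤ 3.
These bounds meet, so rank(T) = 3.

rank(T) = 3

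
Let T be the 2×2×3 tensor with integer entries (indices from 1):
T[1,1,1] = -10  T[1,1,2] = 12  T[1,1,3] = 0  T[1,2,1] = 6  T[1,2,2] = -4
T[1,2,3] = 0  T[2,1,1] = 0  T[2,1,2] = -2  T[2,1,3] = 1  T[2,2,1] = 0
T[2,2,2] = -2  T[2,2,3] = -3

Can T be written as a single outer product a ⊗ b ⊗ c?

The mode-3 unfolding of T (rows indexed by k, columns by (i,j) = (1,1), (1,2), (2,1), (2,2)) is [[-10, 6, 0, 0], [12, -4, -2, -2], [0, 0, 1, -3]].
There the 3×3 minor on rows k ∈ {1, 2, 3}, columns (i,j) ∈ {(1,1), (1,2), (2,1)} is det [[-10, 6, 0], [12, -4, -2], [0, 0, 1]] = -32 ≠ 0, so this unfolding has rank ≥ 3; CP rank is at least every unfolding rank, so rank(T) ≥ 3.
In particular rank(T) ≥ 3 > 1, so T is not rank-1.

No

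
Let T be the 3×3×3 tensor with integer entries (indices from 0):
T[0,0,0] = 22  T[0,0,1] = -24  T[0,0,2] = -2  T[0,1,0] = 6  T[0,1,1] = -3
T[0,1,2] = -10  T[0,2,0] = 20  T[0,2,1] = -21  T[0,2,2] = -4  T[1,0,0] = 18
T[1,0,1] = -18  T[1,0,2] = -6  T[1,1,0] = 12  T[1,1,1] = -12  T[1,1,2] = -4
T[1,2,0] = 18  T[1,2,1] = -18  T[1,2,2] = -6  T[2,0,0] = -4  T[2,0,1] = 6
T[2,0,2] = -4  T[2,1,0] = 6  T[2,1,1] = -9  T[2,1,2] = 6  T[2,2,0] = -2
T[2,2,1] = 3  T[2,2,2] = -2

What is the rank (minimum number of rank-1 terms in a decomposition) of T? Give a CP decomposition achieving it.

rank(T) = 2

Lower bound: the mode-3 unfolding of T (rows indexed by k, columns by (i,j) = (0,0), (0,1), (0,2), (1,0), (1,1), (1,2), (2,0), (2,1), (2,2)) is [[22, 6, 20, 18, 12, 18, -4, 6, -2], [-24, -3, -21, -18, -12, -18, 6, -9, 3], [-2, -10, -4, -6, -4, -6, -4, 6, -2]].
There the 2×2 minor on rows k ∈ {0, 1}, columns (i,j) ∈ {(0,0), (0,1)} is det [[22, 6], [-24, -3]] = 78 ≠ 0, so this unfolding has rank ≥ 2; CP rank is at least every unfolding rank, so rank(T) ≥ 2. (Unfolding ranks only ever bound the CP rank from below — rank(T) can be strictly larger than all of them — so the matching upper bound has to come from an explicit 2-term decomposition.)
Upper bound — finding two terms. Write S_k = T[:,:,k] for the frontal slices: S₀ = [[22, 6, 20], [18, 12, 18], [-4, 6, -2]], S₁ = [[-24, -3, -21], [-18, -12, -18], [6, -9, 3]], S₂ = [[-2, -10, -4], [-6, -4, -6], [-4, 6, -2]].
If T = a₁ ⊗ b₁ ⊗ c₁ + a₂ ⊗ b₂ ⊗ c₂ then each S_k = c₁[k]·a₁b₁ᵀ + c₂[k]·a₂b₂ᵀ. S₀ and S₁ are linearly independent, so a₁b₁ᵀ and a₂b₂ᵀ must span the same plane of matrices: they are the rank-1 matrices of the form x·S₀ + y·S₁.
The 2×2 minor of x·S₀ + y·S₁ on rows {0,1}, columns {0,1} is 156·x² − 390·xy + 234·y² = 78·(2·x − 3·y)(x − y), vanishing at (x:y) = (3:2) and (1:1).
M₁ = 3·S₀ + 2·S₁ = [[18, 12, 18], [18, 12, 18], [0, 0, 0]] = 6·[1, 1, 0][3, 2, 3]ᵀ and M₂ = S₀ + S₁ = [[-2, 3, -1], [0, 0, 0], [2, -3, 1]] = −[1, 0, -1][2, -3, 1]ᵀ, so take a₁ = [1, 1, 0], b₁ = [3, 2, 3], a₂ = [1, 0, -1], b₂ = [2, -3, 1].
Each slice is an integer combination of E₁ = a₁b₁ᵀ and E₂ = a₂b₂ᵀ: S₀ = 6·E₁ + 2·E₂, S₁ = −6·E₁ − 3·E₂, S₂ = −2·E₁ + 2·E₂; reading off coefficients, c₁ = [6, -6, -2] and c₂ = [2, -3, 2].
Hence T = [1, 1, 0] ⊗ [3, 2, 3] ⊗ [6, -6, -2] + [1, 0, -1] ⊗ [2, -3, 1] ⊗ [2, -3, 2], so rank(T) ≤ 2.
These bounds meet, so rank(T) = 2.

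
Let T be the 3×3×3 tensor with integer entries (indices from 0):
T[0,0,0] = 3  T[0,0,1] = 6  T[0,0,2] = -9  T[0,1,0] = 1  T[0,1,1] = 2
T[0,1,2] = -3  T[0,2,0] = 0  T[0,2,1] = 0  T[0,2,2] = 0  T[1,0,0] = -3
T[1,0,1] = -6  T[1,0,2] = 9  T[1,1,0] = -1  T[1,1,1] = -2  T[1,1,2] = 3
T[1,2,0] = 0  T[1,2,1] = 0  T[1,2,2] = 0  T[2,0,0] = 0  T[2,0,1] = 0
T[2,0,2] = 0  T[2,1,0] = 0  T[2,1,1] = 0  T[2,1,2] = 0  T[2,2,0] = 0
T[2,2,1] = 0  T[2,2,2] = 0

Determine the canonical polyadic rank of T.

1

Lower bound: T ≠ 0 (e.g. T[0,0,0] = 3), so rank(T) ≥ 1.
Upper bound: if T = a ⊗ b ⊗ c then every fibre of T is a multiple of the corresponding factor, so read the factors off the fibres through the nonzero entry T[0,0,0] = 3.
The mode-1 fibre T[:,0,0] = [3, -3, 0] gives a = [1, -1, 0] (primitive direction); the mode-2 fibre T[0,:,0] = [3, 1, 0] gives b = [3, 1, 0]; then c[k] = T[0,0,k] / (a[0]·b[0]) = [3, 6, -9] / 3 = [1, 2, -3].
Expanding [1, -1, 0] ⊗ [3, 1, 0] ⊗ [1, 2, -3] reproduces all 27 entries of T, so T = [1, -1, 0] ⊗ [3, 1, 0] ⊗ [1, 2, -3] and rank(T) ≤ 1.
These bounds meet, so rank(T) = 1.
Check entry T[2,2,0] = 0: (0)·(0)·(1) = 0.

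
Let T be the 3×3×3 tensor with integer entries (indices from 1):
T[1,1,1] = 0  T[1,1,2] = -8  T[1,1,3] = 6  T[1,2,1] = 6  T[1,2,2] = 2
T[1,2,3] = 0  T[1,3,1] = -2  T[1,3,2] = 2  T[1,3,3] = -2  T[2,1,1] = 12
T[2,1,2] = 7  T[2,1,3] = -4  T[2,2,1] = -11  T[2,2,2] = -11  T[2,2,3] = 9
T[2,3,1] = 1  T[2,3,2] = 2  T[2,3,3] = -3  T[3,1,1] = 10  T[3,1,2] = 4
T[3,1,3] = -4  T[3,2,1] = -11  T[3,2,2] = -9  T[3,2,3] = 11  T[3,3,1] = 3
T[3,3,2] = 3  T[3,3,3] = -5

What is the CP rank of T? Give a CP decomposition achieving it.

Lower bound: the mode-1 unfolding of T (rows indexed by i, columns by (j,k) = (1,1), (1,2), (1,3), (2,1), (2,2), (2,3), (3,1), (3,2), (3,3)) is [[0, -8, 6, 6, 2, 0, -2, 2, -2], [12, 7, -4, -11, -11, 9, 1, 2, -3], [10, 4, -4, -11, -9, 11, 3, 3, -5]].
There the 3×3 minor on rows i ∈ {1, 2, 3}, columns (j,k) ∈ {(1,1), (1,2), (1,3)} is det [[0, -8, 6], [12, 7, -4], [10, 4, -4]] = -196 ≠ 0, so this unfolding has rank ≥ 3; CP rank is at least every unfolding rank, so rank(T) ≥ 3. (Flattening ranks never certify an upper bound on CP rank; for that we must actually write T with 3 rank-1 terms.)
Upper bound: T is a sum of 3 rank-1 terms, T = [0, 1, 2] ⊗ [1, -2, 1] ⊗ [2, 1, -2] + [1, -2, -1] ⊗ [1, -1, 0] ⊗ [-4, -4, 2] + [2, 1, 1] ⊗ [2, 1, -1] ⊗ [1, -1, 1] (one valid choice — decompositions are not unique — normalised so each a, b is primitive with positive first nonzero entry; check it by expanding all entries), so rank(T) ≤ 3.
These bounds meet, so rank(T) = 3.
Check entry T[3,3,1] = 3: (2)·(1)·(2) + (-1)·(0)·(-4) + (1)·(-1)·(1) = 3.

rank(T) = 3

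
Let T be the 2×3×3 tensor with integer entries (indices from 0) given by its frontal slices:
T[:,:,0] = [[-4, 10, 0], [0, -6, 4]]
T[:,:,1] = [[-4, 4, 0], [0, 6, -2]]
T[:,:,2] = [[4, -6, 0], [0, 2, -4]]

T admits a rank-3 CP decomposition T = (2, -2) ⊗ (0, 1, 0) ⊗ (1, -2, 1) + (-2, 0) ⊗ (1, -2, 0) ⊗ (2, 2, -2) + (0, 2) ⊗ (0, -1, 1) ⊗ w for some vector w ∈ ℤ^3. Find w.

w = (2, -1, -2)

Subtract the known terms from T to get the rank-1 residual R = (0, 2) ⊗ (0, -1, 1) ⊗ w, so R[i,j,k] = a[i]·b[j]·w[k]. Pick indices with nonzero a[1]·b[1] = (2)·(-1) = -2. Only the fibre through (1,1,·) is needed: R[1,1,:] = T[1,1,:] − Σₗ aₗ[1]bₗ[1]cₗ = [-6, 6, 2] − (-2)·(1)·(1, -2, 1) − (0)·(-2)·(2, 2, -2) = [-4, 2, 4]. Then w[k] = R[1,1,k] / -2 for each k, giving w = [-4, 2, 4] / -2 = (2, -1, -2).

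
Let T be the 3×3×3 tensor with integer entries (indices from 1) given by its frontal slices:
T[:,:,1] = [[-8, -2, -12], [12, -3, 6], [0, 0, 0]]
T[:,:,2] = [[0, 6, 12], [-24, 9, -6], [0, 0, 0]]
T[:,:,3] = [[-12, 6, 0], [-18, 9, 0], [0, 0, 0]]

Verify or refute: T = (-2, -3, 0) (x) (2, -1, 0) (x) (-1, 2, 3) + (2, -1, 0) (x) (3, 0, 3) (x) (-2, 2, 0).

No

Reconstruct entry (1,1,2) from the claimed factors: Σₗ aₗ[1]bₗ[1]cₗ[2] = (-2)·(2)·(2) + (2)·(3)·(2) = 4, but T[1,1,2] = 0. The claim is false.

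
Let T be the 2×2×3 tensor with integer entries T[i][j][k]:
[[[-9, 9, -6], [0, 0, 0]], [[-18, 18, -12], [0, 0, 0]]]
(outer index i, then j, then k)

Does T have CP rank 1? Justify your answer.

If T = a ∘ b ∘ c then every fibre of T is a multiple of the corresponding factor, so read the factors off the fibres through the nonzero entry T[0,0,0] = -9.
The mode-1 fibre T[:,0,0] = [-9, -18] gives a = [1, 2] (primitive direction); the mode-2 fibre T[0,:,0] = [-9, 0] gives b = [1, 0]; then c[k] = T[0,0,k] / (a[0]·b[0]) = [-9, 9, -6] / 1 = [-9, 9, -6].
Expanding [1, 2] ∘ [1, 0] ∘ [-9, 9, -6] reproduces all 12 entries of T, so T = [1, 2] ∘ [1, 0] ∘ [-9, 9, -6] and rank(T) ≤ 1.
Equivalently every frontal slice T[:,:,k] is c[k] times the rank-1 matrix [1, 2] ∘ [1, 0]. So T has rank 1 (it is nonzero).

Yes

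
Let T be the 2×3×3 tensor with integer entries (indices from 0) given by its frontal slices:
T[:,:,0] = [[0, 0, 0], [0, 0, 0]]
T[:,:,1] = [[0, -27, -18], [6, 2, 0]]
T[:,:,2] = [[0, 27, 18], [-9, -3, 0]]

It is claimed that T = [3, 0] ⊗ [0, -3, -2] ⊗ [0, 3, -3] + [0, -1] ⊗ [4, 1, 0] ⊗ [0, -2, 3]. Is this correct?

Reconstruct entry (1,0,1) from the claimed factors: Σₗ aₗ[1]bₗ[0]cₗ[1] = (0)·(0)·(3) + (-1)·(4)·(-2) = 8, but T[1,0,1] = 6. The claim is false.

No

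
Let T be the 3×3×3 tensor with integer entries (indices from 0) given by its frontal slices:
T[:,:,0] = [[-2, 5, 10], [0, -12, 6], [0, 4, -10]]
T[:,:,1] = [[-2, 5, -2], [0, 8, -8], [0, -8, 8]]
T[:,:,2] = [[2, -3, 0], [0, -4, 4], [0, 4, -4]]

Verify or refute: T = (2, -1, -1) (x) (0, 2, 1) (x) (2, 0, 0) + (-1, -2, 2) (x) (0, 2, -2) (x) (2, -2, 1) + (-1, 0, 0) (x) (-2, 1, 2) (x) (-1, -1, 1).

Reconstruct entrywise from the claimed factors. For example, T[0,0,1] = -2 and Σₗ aₗ[0]bₗ[0]cₗ[1] = (2)·(0)·(0) + (-1)·(0)·(-2) + (-1)·(-2)·(-1) = -2; checking all 27 entries, every one matches. The claim holds.

Yes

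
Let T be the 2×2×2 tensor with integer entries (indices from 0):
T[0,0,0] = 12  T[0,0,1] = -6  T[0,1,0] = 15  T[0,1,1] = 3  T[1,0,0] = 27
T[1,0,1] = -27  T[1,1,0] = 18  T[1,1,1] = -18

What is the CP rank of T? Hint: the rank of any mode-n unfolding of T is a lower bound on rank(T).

Lower bound: in the mode-1 unfolding of T (rows indexed by i, columns by (j,k)) the 2×2 minor on rows i ∈ {0, 1}, columns (j,k) ∈ {(0,0), (0,1)} is det [[12, -6], [27, -27]] = -162 ≠ 0, so that unfolding has rank ≥ 2 and hence rank(T) ≥ 2 (CP rank is at least every unfolding rank, though it can be larger).
Upper bound: with S_k = T[:,:,k], the two rank-1 terms a₁b₁ᵀ, a₂b₂ᵀ are the rank-1 members of the pencil x·S₀ + y·S₁.
det(x·S₀ + y·S₁) is −189·x² + 189·y² = (-189)·(x − y)(x + y), vanishing at (x:y) = (1:1) and (1:-1).
M₁ = S₀ + S₁ = [[6, 18], [0, 0]] = 6·(1, 0)(1, 3)ᵀ and M₂ = S₀ − S₁ = [[18, 12], [54, 36]] = 6·(1, 3)(3, 2)ᵀ, so take a₁ = (1, 0), b₁ = (1, 3), a₂ = (1, 3), b₂ = (3, 2).
Each slice is an integer combination of E₁ = a₁b₁ᵀ and E₂ = a₂b₂ᵀ: S₀ = 3·E₁ + 3·E₂, S₁ = 3·E₁ − 3·E₂; reading off coefficients, c₁ = (3, 3) and c₂ = (3, -3).
Hence T = (1, 0) ⊗ (1, 3) ⊗ (3, 3) + (1, 3) ⊗ (3, 2) ⊗ (3, -3), so rank(T) ≤ 2.
These bounds meet, so rank(T) = 2.

2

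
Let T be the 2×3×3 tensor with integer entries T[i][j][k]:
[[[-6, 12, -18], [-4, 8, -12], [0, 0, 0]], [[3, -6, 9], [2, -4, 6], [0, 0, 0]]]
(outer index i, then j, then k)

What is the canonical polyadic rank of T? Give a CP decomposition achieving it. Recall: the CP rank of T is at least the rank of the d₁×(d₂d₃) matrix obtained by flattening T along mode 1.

rank(T) = 1

Lower bound: T ≠ 0 (e.g. T[0,0,0] = -6), so rank(T) ≥ 1.
Upper bound: the mode-1 fibre T[:,0,0] = [-6, 3] gives a = [2, -1] (primitive direction); the mode-2 fibre T[0,:,0] = [-6, -4, 0] gives b = [3, 2, 0]; then c[k] = T[0,0,k] / (a[0]·b[0]) = [-6, 12, -18] / 6 = [-1, 2, -3].
Expanding [2, -1] (x) [3, 2, 0] (x) [-1, 2, -3] reproduces all 18 entries of T, so T = [2, -1] (x) [3, 2, 0] (x) [-1, 2, -3] and rank(T) ≤ 1.
These bounds meet, so rank(T) = 1.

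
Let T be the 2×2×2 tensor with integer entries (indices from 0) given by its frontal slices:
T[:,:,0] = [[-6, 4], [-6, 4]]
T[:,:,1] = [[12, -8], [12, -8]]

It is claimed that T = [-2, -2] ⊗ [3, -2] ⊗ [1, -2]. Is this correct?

Reconstruct entrywise from the claimed factors. For example, T[1,0,1] = 12 and Σₗ aₗ[1]bₗ[0]cₗ[1] = (-2)·(3)·(-2) = 12; checking all 8 entries, every one matches. The claim holds.

Yes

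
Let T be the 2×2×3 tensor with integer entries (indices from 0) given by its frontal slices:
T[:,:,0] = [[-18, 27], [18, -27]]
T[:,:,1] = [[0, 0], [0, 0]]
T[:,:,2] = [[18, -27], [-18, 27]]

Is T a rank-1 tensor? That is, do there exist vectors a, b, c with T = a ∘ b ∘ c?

If T = a ∘ b ∘ c then every fibre of T is a multiple of the corresponding factor, so read the factors off the fibres through the nonzero entry T[0,0,0] = -18.
The mode-1 fibre T[:,0,0] = [-18, 18] gives a = [1, -1] (primitive direction); the mode-2 fibre T[0,:,0] = [-18, 27] gives b = [2, -3]; then c[k] = T[0,0,k] / (a[0]·b[0]) = [-18, 0, 18] / 2 = [-9, 0, 9].
Expanding [1, -1] ∘ [2, -3] ∘ [-9, 0, 9] reproduces all 12 entries of T, so T = [1, -1] ∘ [2, -3] ∘ [-9, 0, 9] and rank(T) ≤ 1.
Equivalently every frontal slice T[:,:,k] is c[k] times the rank-1 matrix [1, -1] ∘ [2, -3]. So T has rank 1 (it is nonzero).

Yes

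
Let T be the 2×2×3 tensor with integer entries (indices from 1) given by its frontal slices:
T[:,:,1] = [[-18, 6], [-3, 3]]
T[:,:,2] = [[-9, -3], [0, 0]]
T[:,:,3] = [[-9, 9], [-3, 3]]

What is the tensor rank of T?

Lower bound: the mode-1 unfolding of T (rows indexed by i, columns by (j,k) = (1,1), (1,2), (1,3), (2,1), (2,2), (2,3)) is [[-18, -9, -9, 6, -3, 9], [-3, 0, -3, 3, 0, 3]].
There the 2×2 minor on rows i ∈ {1, 2}, columns (j,k) ∈ {(1,1), (1,2)} is det [[-18, -9], [-3, 0]] = -27 ≠ 0, so this unfolding has rank ≥ 2; CP rank is at least every unfolding rank, so rank(T) ≥ 2. (Unfolding ranks only ever bound the CP rank from below — rank(T) can be strictly larger than all of them — so the matching upper bound has to come from an explicit 2-term decomposition.)
Upper bound — finding two terms. Write S_k = T[:,:,k] for the frontal slices: S₁ = [[-18, 6], [-3, 3]], S₂ = [[-9, -3], [0, 0]], S₃ = [[-9, 9], [-3, 3]].
If T = a₁ (x) b₁ (x) c₁ + a₂ (x) b₂ (x) c₂ then each S_k = c₁[k]·a₁b₁ᵀ + c₂[k]·a₂b₂ᵀ. S₁ and S₂ are linearly independent, so a₁b₁ᵀ and a₂b₂ᵀ must span the same plane of matrices: they are the rank-1 matrices of the form x·S₁ + y·S₂.
det(x·S₁ + y·S₂) is −36·x² − 36·xy = (-36)·(x + y)(x), vanishing at (x:y) = (1:-1) and (0:1).
M₁ = S₁ − S₂ = [[-9, 9], [-3, 3]] = (-3)·[3, 1][1, -1]ᵀ and M₂ = S₂ = [[-9, -3], [0, 0]] = (-3)·[1, 0][3, 1]ᵀ, so take a₁ = [3, 1], b₁ = [1, -1], a₂ = [1, 0], b₂ = [3, 1].
Each slice is an integer combination of E₁ = a₁b₁ᵀ and E₂ = a₂b₂ᵀ: S₁ = −3·E₁ − 3·E₂, S₂ = −3·E₂, S₃ = −3·E₁; reading off coefficients, c₁ = [-3, 0, -3] and c₂ = [-3, -3, 0].
Hence T = [3, 1] (x) [1, -1] (x) [-3, 0, -3] + [1, 0] (x) [3, 1] (x) [-3, -3, 0], so rank(T) ≤ 2.
These bounds meet, so rank(T) = 2.

2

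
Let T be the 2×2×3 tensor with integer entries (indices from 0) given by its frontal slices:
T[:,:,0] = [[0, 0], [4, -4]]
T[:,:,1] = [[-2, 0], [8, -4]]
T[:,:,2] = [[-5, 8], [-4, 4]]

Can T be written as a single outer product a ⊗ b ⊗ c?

The mode-3 unfolding of T (rows indexed by k, columns by (i,j) = (0,0), (0,1), (1,0), (1,1)) is [[0, 0, 4, -4], [-2, 0, 8, -4], [-5, 8, -4, 4]].
There the 3×3 minor on rows k ∈ {0, 1, 2}, columns (i,j) ∈ {(0,0), (0,1), (1,0)} is det [[0, 0, 4], [-2, 0, 8], [-5, 8, -4]] = -64 ≠ 0, so this unfolding has rank ≥ 3; CP rank is at least every unfolding rank, so rank(T) ≥ 3.
In particular rank(T) ≥ 3 > 1, so T is not rank-1.

No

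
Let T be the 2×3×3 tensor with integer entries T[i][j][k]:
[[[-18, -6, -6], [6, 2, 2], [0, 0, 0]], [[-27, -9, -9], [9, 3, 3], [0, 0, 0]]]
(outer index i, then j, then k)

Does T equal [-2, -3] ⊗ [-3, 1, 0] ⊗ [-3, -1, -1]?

Yes

Reconstruct entrywise from the claimed factors. For example, T[1,1,1] = 3 and Σₗ aₗ[1]bₗ[1]cₗ[1] = (-3)·(1)·(-1) = 3; checking all 18 entries, every one matches. The claim holds.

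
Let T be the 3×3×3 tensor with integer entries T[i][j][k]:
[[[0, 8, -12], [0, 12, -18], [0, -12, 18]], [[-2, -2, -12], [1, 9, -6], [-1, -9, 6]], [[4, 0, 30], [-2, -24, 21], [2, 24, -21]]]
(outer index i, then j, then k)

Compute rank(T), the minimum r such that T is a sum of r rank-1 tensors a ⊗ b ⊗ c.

2

Lower bound: the mode-1 unfolding of T (rows indexed by i, columns by (j,k) = (0,0), (0,1), (0,2), (1,0), (1,1), (1,2), (2,0), (2,1), (2,2)) is [[0, 8, -12, 0, 12, -18, 0, -12, 18], [-2, -2, -12, 1, 9, -6, -1, -9, 6], [4, 0, 30, -2, -24, 21, 2, 24, -21]].
There the 2×2 minor on rows i ∈ {0, 1}, columns (j,k) ∈ {(0,0), (0,1)} is det [[0, 8], [-2, -2]] = 16 ≠ 0, so this unfolding has rank ≥ 2; CP rank is at least every unfolding rank, so rank(T) ≥ 2. (This is only a lower bound: in general the CP rank may exceed every unfolding rank, so we still need to exhibit 2 rank-1 terms summing to T.)
Upper bound — finding two terms. Write S_k = T[:,:,k] for the frontal slices: S₀ = [[0, 0, 0], [-2, 1, -1], [4, -2, 2]], S₁ = [[8, 12, -12], [-2, 9, -9], [0, -24, 24]], S₂ = [[-12, -18, 18], [-12, -6, 6], [30, 21, -21]].
If T = a₁ ⊗ b₁ ⊗ c₁ + a₂ ⊗ b₂ ⊗ c₂ then each S_k = c₁[k]·a₁b₁ᵀ + c₂[k]·a₂b₂ᵀ. S₀ and S₁ are linearly independent, so a₁b₁ᵀ and a₂b₂ᵀ must span the same plane of matrices: they are the rank-1 matrices of the form x·S₀ + y·S₁.
The 2×2 minor of x·S₀ + y·S₁ on rows {0,1}, columns {0,1} is 32·xy + 96·y² = 32·(x + 3·y)(y), vanishing at (x:y) = (3:-1) and (1:0).
M₁ = 3·S₀ − S₁ = [[-8, -12, 12], [-4, -6, 6], [12, 18, -18]] = (-2)·[2, 1, -3][2, 3, -3]ᵀ and M₂ = S₀ = [[0, 0, 0], [-2, 1, -1], [4, -2, 2]] = −[0, 1, -2][2, -1, 1]ᵀ, so take a₁ = [2, 1, -3], b₁ = [2, 3, -3], a₂ = [0, 1, -2], b₂ = [2, -1, 1].
Each slice is an integer combination of E₁ = a₁b₁ᵀ and E₂ = a₂b₂ᵀ: S₀ = −E₂, S₁ = 2·E₁ − 3·E₂, S₂ = −3·E₁ − 3·E₂; reading off coefficients, c₁ = [0, 2, -3] and c₂ = [-1, -3, -3].
Hence T = [2, 1, -3] ⊗ [2, 3, -3] ⊗ [0, 2, -3] + [0, 1, -2] ⊗ [2, -1, 1] ⊗ [-1, -3, -3], so rank(T) ≤ 2.
These bounds meet, so rank(T) = 2.
Check entry T[0,0,2] = -12: (2)·(2)·(-3) + (0)·(2)·(-3) = -12.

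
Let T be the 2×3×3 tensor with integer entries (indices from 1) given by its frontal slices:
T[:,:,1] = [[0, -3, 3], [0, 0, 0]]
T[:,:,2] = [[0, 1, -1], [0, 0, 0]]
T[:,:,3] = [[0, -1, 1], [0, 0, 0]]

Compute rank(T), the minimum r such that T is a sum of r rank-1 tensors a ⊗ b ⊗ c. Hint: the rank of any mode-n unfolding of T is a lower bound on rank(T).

Lower bound: T ≠ 0 (e.g. T[1,2,1] = -3), so rank(T) ≥ 1.
Upper bound: the mode-1 fibre T[:,2,1] = [-3, 0] gives a = [1, 0] (primitive direction); the mode-2 fibre T[1,:,1] = [0, -3, 3] gives b = [0, 1, -1]; then c[k] = T[1,2,k] / (a[1]·b[2]) = [-3, 1, -1] / 1 = [-3, 1, -1].
Expanding [1, 0] ⊗ [0, 1, -1] ⊗ [-3, 1, -1] reproduces all 18 entries of T, so T = [1, 0] ⊗ [0, 1, -1] ⊗ [-3, 1, -1] and rank(T) ≤ 1.
These bounds meet, so rank(T) = 1.

1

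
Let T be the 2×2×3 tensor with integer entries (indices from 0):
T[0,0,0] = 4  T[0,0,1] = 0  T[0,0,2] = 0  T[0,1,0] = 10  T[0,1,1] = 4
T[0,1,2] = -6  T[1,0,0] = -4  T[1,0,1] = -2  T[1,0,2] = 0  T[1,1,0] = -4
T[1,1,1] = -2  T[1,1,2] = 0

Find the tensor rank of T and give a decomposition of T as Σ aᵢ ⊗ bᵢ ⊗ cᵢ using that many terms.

rank(T) = 3

Lower bound: in the mode-3 unfolding of T (rows indexed by k, columns by (i,j)) the 3×3 minor on rows k ∈ {0, 1, 2}, columns (i,j) ∈ {(0,0), (0,1), (1,0)} is det [[4, 10, -4], [0, 4, -2], [0, -6, 0]] = -48 ≠ 0, so that unfolding has rank ≥ 3 and hence rank(T) ≥ 3 (CP rank is at least every unfolding rank, though it can be larger).
Upper bound: T is a sum of 3 rank-1 terms, T = (1, -1) ⊗ (1, 1) ⊗ (4, 2, 0) + (1, 0) ⊗ (1, -1) ⊗ (-4, -2, 4) + (1, 0) ⊗ (2, 1) ⊗ (2, 0, -2) (one valid choice — decompositions are not unique — normalised so each a, b is primitive with positive first nonzero entry; check it by expanding all entries), so rank(T) ≤ 3.
These bounds meet, so rank(T) = 3.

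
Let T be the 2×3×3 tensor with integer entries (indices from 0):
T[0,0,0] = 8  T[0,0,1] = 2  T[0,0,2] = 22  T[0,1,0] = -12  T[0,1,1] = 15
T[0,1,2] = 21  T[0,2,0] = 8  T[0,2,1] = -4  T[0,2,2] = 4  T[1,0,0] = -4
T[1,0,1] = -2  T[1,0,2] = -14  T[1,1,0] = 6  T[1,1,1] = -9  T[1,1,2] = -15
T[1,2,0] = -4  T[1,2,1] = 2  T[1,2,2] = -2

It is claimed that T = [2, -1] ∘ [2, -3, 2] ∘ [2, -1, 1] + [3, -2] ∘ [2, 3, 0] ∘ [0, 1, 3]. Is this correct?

Reconstruct entrywise from the claimed factors. For example, T[0,0,0] = 8 and Σₗ aₗ[0]bₗ[0]cₗ[0] = (2)·(2)·(2) + (3)·(2)·(0) = 8; checking all 18 entries, every one matches. The claim holds.

Yes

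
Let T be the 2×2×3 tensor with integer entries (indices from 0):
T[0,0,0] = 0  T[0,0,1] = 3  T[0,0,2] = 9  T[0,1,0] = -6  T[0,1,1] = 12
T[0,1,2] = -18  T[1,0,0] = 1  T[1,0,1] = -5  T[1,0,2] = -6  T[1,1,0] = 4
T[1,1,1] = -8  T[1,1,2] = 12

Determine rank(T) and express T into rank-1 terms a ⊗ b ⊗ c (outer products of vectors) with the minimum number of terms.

Lower bound: in the mode-1 unfolding of T (rows indexed by i, columns by (j,k)) the 2×2 minor on rows i ∈ {0, 1}, columns (j,k) ∈ {(0,0), (0,1)} is det [[0, 3], [1, -5]] = -3 ≠ 0, so that unfolding has rank ≥ 2 and hence rank(T) ≥ 2 (CP rank is at least every unfolding rank, though it can be larger).
Upper bound: with S_k = T[:,:,k], the two rank-1 terms a₁b₁ᵀ, a₂b₂ᵀ are the rank-1 members of the pencil x·S₀ + y·S₁.
det(x·S₀ + y·S₁) is 6·x² − 30·xy + 36·y² = 6·(x − 3·y)(x − 2·y), vanishing at (x:y) = (3:1) and (2:1).
M₁ = 3·S₀ + S₁ = [[3, -6], [-2, 4]] = [3, -2][1, -2]ᵀ and M₂ = 2·S₀ + S₁ = [[3, 0], [-3, 0]] = 3·[1, -1][1, 0]ᵀ, so take a₁ = [3, -2], b₁ = [1, -2], a₂ = [1, -1], b₂ = [1, 0].
Each slice is an integer combination of E₁ = a₁b₁ᵀ and E₂ = a₂b₂ᵀ: S₀ = E₁ − 3·E₂, S₁ = −2·E₁ + 9·E₂, S₂ = 3·E₁; reading off coefficients, c₁ = [1, -2, 3] and c₂ = [-3, 9, 0].
Hence T = [3, -2] ⊗ [1, -2] ⊗ [1, -2, 3] + [1, -1] ⊗ [1, 0] ⊗ [-3, 9, 0], so rank(T) ≤ 2.
These bounds meet, so rank(T) = 2.

rank(T) = 2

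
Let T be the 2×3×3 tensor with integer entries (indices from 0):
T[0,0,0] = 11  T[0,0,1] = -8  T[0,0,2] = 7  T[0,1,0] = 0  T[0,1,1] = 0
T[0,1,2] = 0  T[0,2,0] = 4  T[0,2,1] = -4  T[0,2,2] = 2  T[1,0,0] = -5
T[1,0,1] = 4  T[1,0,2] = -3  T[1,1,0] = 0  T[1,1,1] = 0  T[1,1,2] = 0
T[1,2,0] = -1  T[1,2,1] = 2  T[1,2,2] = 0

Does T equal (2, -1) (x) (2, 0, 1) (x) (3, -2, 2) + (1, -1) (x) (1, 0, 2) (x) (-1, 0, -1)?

Reconstruct entrywise from the claimed factors. For example, T[1,1,0] = 0 and Σₗ aₗ[1]bₗ[1]cₗ[0] = (-1)·(0)·(3) + (-1)·(0)·(-1) = 0; checking all 18 entries, every one matches. The claim holds.

Yes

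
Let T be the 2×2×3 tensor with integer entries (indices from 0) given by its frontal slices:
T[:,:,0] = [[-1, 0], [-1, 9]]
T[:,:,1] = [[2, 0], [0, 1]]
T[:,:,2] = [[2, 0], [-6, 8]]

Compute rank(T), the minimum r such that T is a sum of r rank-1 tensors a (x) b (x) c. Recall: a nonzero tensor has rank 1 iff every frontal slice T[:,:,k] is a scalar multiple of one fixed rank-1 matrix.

Lower bound: the mode-3 unfolding of T (rows indexed by k, columns by (i,j) = (0,0), (0,1), (1,0), (1,1)) is [[-1, 0, -1, 9], [2, 0, 0, 1], [2, 0, -6, 8]].
There the 3×3 minor on rows k ∈ {0, 1, 2}, columns (i,j) ∈ {(0,0), (1,0), (1,1)} is det [[-1, -1, 9], [2, 0, 1], [2, -6, 8]] = -100 ≠ 0, so this unfolding has rank ≥ 3; CP rank is at least every unfolding rank, so rank(T) ≥ 3. (Flattening ranks never certify an upper bound on CP rank; for that we must actually write T with 3 rank-1 terms.)
Upper bound: T is a sum of 3 rank-1 terms, T = [0, 1] (x) [1, -2] (x) [-4, 0, -4] + [0, 1] (x) [2, 1] (x) [1, 1, 0] + [1, -1] (x) [1, 0] (x) [-1, 2, 2] (one valid choice — decompositions are not unique — normalised so each a, b is primitive with positive first nonzero entry; check it by expanding all entries), so rank(T) ≤ 3.
These bounds meet, so rank(T) = 3.
Check entry T[1,0,2] = -6: (1)·(1)·(-4) + (1)·(2)·(0) + (-1)·(1)·(2) = -6.

3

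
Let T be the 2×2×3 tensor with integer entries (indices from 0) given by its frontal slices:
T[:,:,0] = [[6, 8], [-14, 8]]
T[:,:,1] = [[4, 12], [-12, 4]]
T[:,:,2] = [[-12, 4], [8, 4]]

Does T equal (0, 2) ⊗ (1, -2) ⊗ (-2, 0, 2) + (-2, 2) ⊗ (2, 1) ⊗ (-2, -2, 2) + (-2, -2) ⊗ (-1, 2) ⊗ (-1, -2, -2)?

Reconstruct entrywise from the claimed factors. For example, T[0,1,0] = 8 and Σₗ aₗ[0]bₗ[1]cₗ[0] = (0)·(-2)·(-2) + (-2)·(1)·(-2) + (-2)·(2)·(-1) = 8; checking all 12 entries, every one matches. The claim holds.

Yes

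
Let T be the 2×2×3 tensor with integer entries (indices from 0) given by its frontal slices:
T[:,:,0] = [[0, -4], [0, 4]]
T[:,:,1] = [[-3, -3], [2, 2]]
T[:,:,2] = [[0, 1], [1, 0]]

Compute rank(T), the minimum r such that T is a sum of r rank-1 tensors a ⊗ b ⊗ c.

3

Lower bound: the mode-3 unfolding of T (rows indexed by k, columns by (i,j) = (0,0), (0,1), (1,0), (1,1)) is [[0, -4, 0, 4], [-3, -3, 2, 2], [0, 1, 1, 0]].
There the 3×3 minor on rows k ∈ {0, 1, 2}, columns (i,j) ∈ {(0,0), (0,1), (1,0)} is det [[0, -4, 0], [-3, -3, 2], [0, 1, 1]] = -12 ≠ 0, so this unfolding has rank ≥ 3; CP rank is at least every unfolding rank, so rank(T) ≥ 3. (Unfolding ranks only ever bound the CP rank from below — rank(T) can be strictly larger than all of them — so the matching upper bound has to come from an explicit 3-term decomposition.)
Upper bound: T is a sum of 3 rank-1 terms, T = (1, -1) ⊗ (0, 1) ⊗ (-4, 2, 2) + (1, -1) ⊗ (1, 2) ⊗ (0, -2, -1) + (1, 0) ⊗ (1, 1) ⊗ (0, -1, 1) (written with every a and b primitive with positive leading entry and the scale carried by c; CP decompositions are not unique, and this one is verified by expanding entrywise), so rank(T) ≤ 3.
These bounds meet, so rank(T) = 3.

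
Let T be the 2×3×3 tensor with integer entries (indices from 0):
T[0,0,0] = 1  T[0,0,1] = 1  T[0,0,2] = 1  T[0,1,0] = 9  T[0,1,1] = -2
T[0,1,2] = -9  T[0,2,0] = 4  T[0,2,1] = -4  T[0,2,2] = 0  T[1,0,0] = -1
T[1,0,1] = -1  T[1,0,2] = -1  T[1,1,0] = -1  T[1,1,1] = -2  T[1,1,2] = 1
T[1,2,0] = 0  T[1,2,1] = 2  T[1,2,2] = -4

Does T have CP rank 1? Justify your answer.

The mode-3 unfolding of T (rows indexed by k, columns by (i,j) = (0,0), (0,1), (0,2), (1,0), (1,1), (1,2)) is [[1, 9, 4, -1, -1, 0], [1, -2, -4, -1, -2, 2], [1, -9, 0, -1, 1, -4]].
There the 3×3 minor on rows k ∈ {0, 1, 2}, columns (i,j) ∈ {(0,0), (0,1), (0,2)} is det [[1, 9, 4], [1, -2, -4], [1, -9, 0]] = -100 ≠ 0, so this unfolding has rank ≥ 3; CP rank is at least every unfolding rank, so rank(T) ≥ 3.
In particular rank(T) ≥ 3 > 1, so T is not rank-1.

No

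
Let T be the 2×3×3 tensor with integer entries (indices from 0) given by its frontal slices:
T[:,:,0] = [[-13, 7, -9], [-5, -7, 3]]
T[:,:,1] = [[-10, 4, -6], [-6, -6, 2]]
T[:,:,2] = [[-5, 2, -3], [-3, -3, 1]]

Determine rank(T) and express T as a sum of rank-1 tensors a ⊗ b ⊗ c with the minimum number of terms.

rank(T) = 2

Lower bound: the mode-2 unfolding of T (rows indexed by j, columns by (i,k) = (0,0), (0,1), (0,2), (1,0), (1,1), (1,2)) is [[-13, -10, -5, -5, -6, -3], [7, 4, 2, -7, -6, -3], [-9, -6, -3, 3, 2, 1]].
There the 2×2 minor on rows j ∈ {0, 1}, columns (i,k) ∈ {(0,0), (0,1)} is det [[-13, -10], [7, 4]] = 18 ≠ 0, so this unfolding has rank ≥ 2; CP rank is at least every unfolding rank, so rank(T) ≥ 2. (Unfolding ranks only ever bound the CP rank from below — rank(T) can be strictly larger than all of them — so the matching upper bound has to come from an explicit 2-term decomposition.)
Upper bound — finding two terms. Write S_k = T[:,:,k] for the frontal slices: S₀ = [[-13, 7, -9], [-5, -7, 3]], S₁ = [[-10, 4, -6], [-6, -6, 2]], S₂ = [[-5, 2, -3], [-3, -3, 1]].
If T = a₁ ⊗ b₁ ⊗ c₁ + a₂ ⊗ b₂ ⊗ c₂ then each S_k = c₁[k]·a₁b₁ᵀ + c₂[k]·a₂b₂ᵀ. S₀ and S₁ are linearly independent, so a₁b₁ᵀ and a₂b₂ᵀ must span the same plane of matrices: they are the rank-1 matrices of the form x·S₀ + y·S₁.
The 2×2 minor of x·S₀ + y·S₁ on rows {0,1}, columns {0,1} is 126·x² + 210·xy + 84·y² = 42·(3·x + 2·y)(x + y), vanishing at (x:y) = (2:-3) and (1:-1).
M₁ = 2·S₀ − 3·S₁ = [[4, 2, 0], [8, 4, 0]] = 2·[1, 2][2, 1, 0]ᵀ and M₂ = S₀ − S₁ = [[-3, 3, -3], [1, -1, 1]] = −[3, -1][1, -1, 1]ᵀ, so take a₁ = [1, 2], b₁ = [2, 1, 0], a₂ = [3, -1], b₂ = [1, -1, 1].
Each slice is an integer combination of E₁ = a₁b₁ᵀ and E₂ = a₂b₂ᵀ: S₀ = −2·E₁ − 3·E₂, S₁ = −2·E₁ − 2·E₂, S₂ = −E₁ − E₂; reading off coefficients, c₁ = [-2, -2, -1] and c₂ = [-3, -2, -1].
Hence T = [1, 2] ⊗ [2, 1, 0] ⊗ [-2, -2, -1] + [3, -1] ⊗ [1, -1, 1] ⊗ [-3, -2, -1], so rank(T) ≤ 2.
These bounds meet, so rank(T) = 2.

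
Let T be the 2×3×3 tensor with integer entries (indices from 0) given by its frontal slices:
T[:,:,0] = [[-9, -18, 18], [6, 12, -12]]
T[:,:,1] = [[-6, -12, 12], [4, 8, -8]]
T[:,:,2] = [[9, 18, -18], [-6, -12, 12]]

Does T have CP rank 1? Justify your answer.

Yes

The mode-1 fibre T[:,0,0] = [-9, 6] gives a = (3, -2) (primitive direction); the mode-2 fibre T[0,:,0] = [-9, -18, 18] gives b = (1, 2, -2); then c[k] = T[0,0,k] / (a[0]·b[0]) = [-9, -6, 9] / 3 = (-3, -2, 3).
Expanding (3, -2) ⊗ (1, 2, -2) ⊗ (-3, -2, 3) reproduces all 18 entries of T, so T = (3, -2) ⊗ (1, 2, -2) ⊗ (-3, -2, 3) and rank(T) ≤ 1.
Equivalently every frontal slice T[:,:,k] is c[k] times the rank-1 matrix (3, -2) ⊗ (1, 2, -2). So T has rank 1 (it is nonzero).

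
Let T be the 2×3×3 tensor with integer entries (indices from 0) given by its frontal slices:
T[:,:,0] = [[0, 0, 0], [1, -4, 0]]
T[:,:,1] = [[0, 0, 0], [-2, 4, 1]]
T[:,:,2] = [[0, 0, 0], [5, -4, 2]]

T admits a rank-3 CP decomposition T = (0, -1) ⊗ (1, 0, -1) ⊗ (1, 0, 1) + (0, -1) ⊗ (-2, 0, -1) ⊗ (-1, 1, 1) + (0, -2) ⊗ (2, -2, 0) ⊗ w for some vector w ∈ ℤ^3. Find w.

Subtract the known terms from T to get the rank-1 residual R = (0, -2) ⊗ (2, -2, 0) ⊗ w, so R[i,j,k] = a[i]·b[j]·w[k]. Pick indices with nonzero a[1]·b[0] = (-2)·(2) = -4. Only the fibre through (1,0,·) is needed: R[1,0,:] = T[1,0,:] − Σₗ aₗ[1]bₗ[0]cₗ = [1, -2, 5] − (-1)·(1)·(1, 0, 1) − (-1)·(-2)·(-1, 1, 1) = [4, -4, 4]. Then w[k] = R[1,0,k] / -4 for each k, giving w = [4, -4, 4] / -4 = (-1, 1, -1).

w = (-1, 1, -1)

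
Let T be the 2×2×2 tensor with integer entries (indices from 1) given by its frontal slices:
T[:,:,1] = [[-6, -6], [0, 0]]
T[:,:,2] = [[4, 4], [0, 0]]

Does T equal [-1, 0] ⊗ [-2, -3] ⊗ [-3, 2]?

Reconstruct entry (1,2,1) from the claimed factors: Σₗ aₗ[1]bₗ[2]cₗ[1] = (-1)·(-3)·(-3) = -9, but T[1,2,1] = -6. The claim is false.

No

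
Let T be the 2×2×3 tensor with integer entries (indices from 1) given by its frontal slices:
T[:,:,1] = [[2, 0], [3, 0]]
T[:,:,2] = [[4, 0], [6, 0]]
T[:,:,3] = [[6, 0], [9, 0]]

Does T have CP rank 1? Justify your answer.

Yes

If T = a ⊗ b ⊗ c then every fibre of T is a multiple of the corresponding factor, so read the factors off the fibres through the nonzero entry T[1,1,1] = 2.
The mode-1 fibre T[:,1,1] = [2, 3] gives a = [2, 3] (primitive direction); the mode-2 fibre T[1,:,1] = [2, 0] gives b = [1, 0]; then c[k] = T[1,1,k] / (a[1]·b[1]) = [2, 4, 6] / 2 = [1, 2, 3].
Expanding [2, 3] ⊗ [1, 0] ⊗ [1, 2, 3] reproduces all 12 entries of T, so T = [2, 3] ⊗ [1, 0] ⊗ [1, 2, 3] and rank(T) ≤ 1.
Equivalently every frontal slice T[:,:,k] is c[k] times the rank-1 matrix [2, 3] ⊗ [1, 0]. So T has rank 1 (it is nonzero).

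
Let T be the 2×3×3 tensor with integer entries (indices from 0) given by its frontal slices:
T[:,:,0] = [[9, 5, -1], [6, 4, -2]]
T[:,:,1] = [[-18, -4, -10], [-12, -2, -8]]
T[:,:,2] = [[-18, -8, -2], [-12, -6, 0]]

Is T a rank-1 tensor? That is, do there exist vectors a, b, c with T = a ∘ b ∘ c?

No

The mode-3 unfolding of T (rows indexed by k, columns by (i,j) = (0,0), (0,1), (0,2), (1,0), (1,1), (1,2)) is [[9, 5, -1, 6, 4, -2], [-18, -4, -10, -12, -2, -8], [-18, -8, -2, -12, -6, 0]].
There the 2×2 minor on rows k ∈ {0, 1}, columns (i,j) ∈ {(0,0), (0,1)} is det [[9, 5], [-18, -4]] = 54 ≠ 0, so this unfolding has rank ≥ 2; CP rank is at least every unfolding rank, so rank(T) ≥ 2.
In particular rank(T) ≥ 2 > 1, so T is not rank-1.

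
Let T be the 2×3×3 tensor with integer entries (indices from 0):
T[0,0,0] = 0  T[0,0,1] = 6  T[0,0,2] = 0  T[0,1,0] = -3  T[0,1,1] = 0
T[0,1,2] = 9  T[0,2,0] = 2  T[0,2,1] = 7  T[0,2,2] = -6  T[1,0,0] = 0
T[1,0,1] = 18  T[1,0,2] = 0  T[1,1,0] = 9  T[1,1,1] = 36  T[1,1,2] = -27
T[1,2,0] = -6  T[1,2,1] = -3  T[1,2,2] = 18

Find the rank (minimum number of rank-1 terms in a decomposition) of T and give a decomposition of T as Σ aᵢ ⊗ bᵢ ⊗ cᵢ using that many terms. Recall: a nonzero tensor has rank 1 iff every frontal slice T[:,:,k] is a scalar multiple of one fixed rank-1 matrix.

rank(T) = 2

Lower bound: the mode-3 unfolding of T (rows indexed by k, columns by (i,j) = (0,0), (0,1), (0,2), (1,0), (1,1), (1,2)) is [[0, -3, 2, 0, 9, -6], [6, 0, 7, 18, 36, -3], [0, 9, -6, 0, -27, 18]].
There the 2×2 minor on rows k ∈ {0, 1}, columns (i,j) ∈ {(0,0), (0,1)} is det [[0, -3], [6, 0]] = 18 ≠ 0, so this unfolding has rank ≥ 2; CP rank is at least every unfolding rank, so rank(T) ≥ 2. (Flattening ranks never certify an upper bound on CP rank; for that we must actually write T with 2 rank-1 terms.)
Upper bound — finding two terms. Write S_k = T[:,:,k] for the frontal slices: S₀ = [[0, -3, 2], [0, 9, -6]], S₁ = [[6, 0, 7], [18, 36, -3]], S₂ = [[0, 9, -6], [0, -27, 18]].
If T = a₁ ⊗ b₁ ⊗ c₁ + a₂ ⊗ b₂ ⊗ c₂ then each S_k = c₁[k]·a₁b₁ᵀ + c₂[k]·a₂b₂ᵀ. S₀ and S₁ are linearly independent, so a₁b₁ᵀ and a₂b₂ᵀ must span the same plane of matrices: they are the rank-1 matrices of the form x·S₀ + y·S₁.
The 2×2 minor of x·S₀ + y·S₁ on rows {0,1}, columns {0,1} is 108·xy + 216·y² = 108·(x + 2·y)(y), vanishing at (x:y) = (2:-1) and (1:0).
M₁ = 2·S₀ − S₁ = [[-6, -6, -3], [-18, -18, -9]] = (-3)·[1, 3][2, 2, 1]ᵀ and M₂ = S₀ = [[0, -3, 2], [0, 9, -6]] = −[1, -3][0, 3, -2]ᵀ, so take a₁ = [1, 3], b₁ = [2, 2, 1], a₂ = [1, -3], b₂ = [0, 3, -2].
Each slice is an integer combination of E₁ = a₁b₁ᵀ and E₂ = a₂b₂ᵀ: S₀ = −E₂, S₁ = 3·E₁ − 2·E₂, S₂ = 3·E₂; reading off coefficients, c₁ = [0, 3, 0] and c₂ = [-1, -2, 3].
Hence T = [1, 3] ⊗ [2, 2, 1] ⊗ [0, 3, 0] + [1, -3] ⊗ [0, 3, -2] ⊗ [-1, -2, 3], so rank(T) ≤ 2.
These bounds meet, so rank(T) = 2.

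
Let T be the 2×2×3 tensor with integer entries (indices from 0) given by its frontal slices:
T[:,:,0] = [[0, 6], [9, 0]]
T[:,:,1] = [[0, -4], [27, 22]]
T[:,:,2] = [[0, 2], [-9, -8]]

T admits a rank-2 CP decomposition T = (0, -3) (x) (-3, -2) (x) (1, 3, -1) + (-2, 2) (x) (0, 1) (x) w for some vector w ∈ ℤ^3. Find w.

w = (-3, 2, -1)

Subtract the known terms from T to get the rank-1 residual R = (-2, 2) (x) (0, 1) (x) w, so R[i,j,k] = a[i]·b[j]·w[k]. Pick indices with nonzero a[0]·b[1] = (-2)·(1) = -2. Only the fibre through (0,1,·) is needed: R[0,1,:] = T[0,1,:] − Σₗ aₗ[0]bₗ[1]cₗ = [6, -4, 2] − (0)·(-2)·(1, 3, -1) = [6, -4, 2]. Then w[k] = R[0,1,k] / -2 for each k, giving w = [6, -4, 2] / -2 = (-3, 2, -1).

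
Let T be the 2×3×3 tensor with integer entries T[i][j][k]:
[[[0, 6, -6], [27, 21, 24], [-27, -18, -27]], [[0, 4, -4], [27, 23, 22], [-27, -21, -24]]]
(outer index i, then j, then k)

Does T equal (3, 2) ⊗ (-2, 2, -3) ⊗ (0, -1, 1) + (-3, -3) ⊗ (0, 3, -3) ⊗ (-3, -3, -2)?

Yes

Reconstruct entrywise from the claimed factors. For example, T[1,0,0] = 0 and Σₗ aₗ[1]bₗ[0]cₗ[0] = (2)·(-2)·(0) + (-3)·(0)·(-3) = 0; checking all 18 entries, every one matches. The claim holds.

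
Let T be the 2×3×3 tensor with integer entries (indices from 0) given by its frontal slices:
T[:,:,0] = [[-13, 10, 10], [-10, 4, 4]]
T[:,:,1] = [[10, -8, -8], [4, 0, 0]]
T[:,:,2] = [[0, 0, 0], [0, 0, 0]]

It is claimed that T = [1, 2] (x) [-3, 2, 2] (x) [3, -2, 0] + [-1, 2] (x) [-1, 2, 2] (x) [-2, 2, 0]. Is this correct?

No

Reconstruct entry (0,0,0) from the claimed factors: Σₗ aₗ[0]bₗ[0]cₗ[0] = (1)·(-3)·(3) + (-1)·(-1)·(-2) = -11, but T[0,0,0] = -13. The claim is false.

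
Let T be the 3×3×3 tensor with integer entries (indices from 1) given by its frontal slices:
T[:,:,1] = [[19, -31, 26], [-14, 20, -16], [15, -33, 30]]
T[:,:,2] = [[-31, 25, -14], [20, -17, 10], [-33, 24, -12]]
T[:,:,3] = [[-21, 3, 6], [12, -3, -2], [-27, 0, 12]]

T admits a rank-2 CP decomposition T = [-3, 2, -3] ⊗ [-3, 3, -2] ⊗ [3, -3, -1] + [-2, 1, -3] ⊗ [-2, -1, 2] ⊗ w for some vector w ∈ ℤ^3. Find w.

w = [-2, -1, -3]

Subtract the known terms from T to get the rank-1 residual R = [-2, 1, -3] ⊗ [-2, -1, 2] ⊗ w, so R[i,j,k] = a[i]·b[j]·w[k]. Pick indices with nonzero a[1]·b[1] = (-2)·(-2) = 4. Only the fibre through (1,1,·) is needed: R[1,1,:] = T[1,1,:] − Σₗ aₗ[1]bₗ[1]cₗ = [19, -31, -21] − (-3)·(-3)·[3, -3, -1] = [-8, -4, -12]. Then w[k] = R[1,1,k] / 4 for each k, giving w = [-8, -4, -12] / 4 = [-2, -1, -3].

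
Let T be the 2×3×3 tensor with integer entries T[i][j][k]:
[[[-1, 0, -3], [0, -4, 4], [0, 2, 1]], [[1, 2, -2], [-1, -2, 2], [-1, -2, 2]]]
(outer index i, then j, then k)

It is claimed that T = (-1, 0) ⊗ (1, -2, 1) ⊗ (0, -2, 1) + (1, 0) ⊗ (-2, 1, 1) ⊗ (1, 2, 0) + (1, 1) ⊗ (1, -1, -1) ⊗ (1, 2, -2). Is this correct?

Reconstruct entrywise from the claimed factors. For example, T[1,2,2] = 2 and Σₗ aₗ[1]bₗ[2]cₗ[2] = (0)·(1)·(1) + (0)·(1)·(0) + (1)·(-1)·(-2) = 2; checking all 18 entries, every one matches. The claim holds.

Yes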